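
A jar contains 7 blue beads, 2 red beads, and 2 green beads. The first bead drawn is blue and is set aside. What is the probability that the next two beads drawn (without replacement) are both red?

After the first draw, 2 of the remaining 10 beads are red.
P = 2/10 × 1/9 = 2/90 = 1/45.

1/45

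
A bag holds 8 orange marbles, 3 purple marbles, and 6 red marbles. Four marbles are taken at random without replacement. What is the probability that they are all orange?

P(all orange) = 8/17 × 7/16 × 6/15 × 5/14 = 1680/57120 = 1/34.

1/34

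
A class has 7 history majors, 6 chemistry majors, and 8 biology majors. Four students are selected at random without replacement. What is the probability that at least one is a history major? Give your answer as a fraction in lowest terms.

P(no history majors) = 14/21 × 13/20 × 12/19 × 11/18 = 24024/143640 = 143/855.
P(at least one) = 1 − 143/855 = 712/855.

712/855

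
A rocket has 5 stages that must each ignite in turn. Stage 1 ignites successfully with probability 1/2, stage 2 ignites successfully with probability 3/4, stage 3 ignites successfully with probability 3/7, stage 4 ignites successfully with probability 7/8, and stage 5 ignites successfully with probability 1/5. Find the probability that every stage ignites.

Multiplying along the chain,
P = 1/2 × 3/4 × 3/7 × 7/8 × 1/5 = 63/2240 = 9/320.

9/320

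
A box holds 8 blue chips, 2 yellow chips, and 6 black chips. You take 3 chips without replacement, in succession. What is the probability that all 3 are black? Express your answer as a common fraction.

1/28

P(all black) = 6/16 × 5/15 × 4/14 = 120/3360 = 1/28.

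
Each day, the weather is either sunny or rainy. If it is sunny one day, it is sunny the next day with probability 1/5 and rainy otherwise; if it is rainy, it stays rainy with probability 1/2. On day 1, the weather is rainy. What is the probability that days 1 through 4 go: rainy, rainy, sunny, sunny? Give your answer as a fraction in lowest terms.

Day 1 is given. For each transition, use the conditional probability from the current state:
P(rainy | rainy) = 1/2; P(sunny | rainy) = 1/2; P(sunny | sunny) = 1/5.
P = 1/2 × 1/2 × 1/5 = 1/20.

1/20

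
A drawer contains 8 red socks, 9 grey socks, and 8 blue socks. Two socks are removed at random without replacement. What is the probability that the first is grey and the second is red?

Multiply the probability of each draw given the previous ones:
P = 9/25 × 8/24 = 72/600 = 3/25.

3/25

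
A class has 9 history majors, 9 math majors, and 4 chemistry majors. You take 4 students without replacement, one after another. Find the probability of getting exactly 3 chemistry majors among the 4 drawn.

72/7315

One ordering (chemistry majors drawn first) has probability 4/22 × 3/21 × 2/20 × 18/19 = 432/175560 = 18/7315.
There are C(4,3) = 4 such orderings, each equally likely, so P = 4 × 18/7315 = 72/7315.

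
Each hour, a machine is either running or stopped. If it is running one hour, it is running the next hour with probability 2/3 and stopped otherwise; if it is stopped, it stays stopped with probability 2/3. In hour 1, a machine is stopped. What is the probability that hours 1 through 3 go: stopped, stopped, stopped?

Hour 1 is given. For each transition, use the conditional probability from the current state:
P(stopped | stopped) = 2/3; P(stopped | stopped) = 2/3.
P = 2/3 × 2/3 = 4/9.

4/9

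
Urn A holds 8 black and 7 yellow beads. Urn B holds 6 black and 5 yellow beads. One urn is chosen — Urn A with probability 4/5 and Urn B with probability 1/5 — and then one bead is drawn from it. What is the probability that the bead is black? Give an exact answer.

442/825

From Urn A: P(black) = 8/15.
From Urn B: P(black) = 6/11.
Total probability = (4/5)(8/15) + (1/5)(6/11) = 442/825.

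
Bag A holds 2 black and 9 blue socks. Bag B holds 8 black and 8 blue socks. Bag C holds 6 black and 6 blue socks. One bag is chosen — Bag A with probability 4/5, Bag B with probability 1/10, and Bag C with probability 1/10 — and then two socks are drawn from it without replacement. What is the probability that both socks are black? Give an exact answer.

From Bag A: P(both black) = (2/11)(1/10) = 1/55.
From Bag B: P(both black) = (8/16)(7/15) = 7/30.
From Bag C: P(both black) = (6/12)(5/11) = 5/22.
Total probability = (4/5)(1/55) + (1/10)(7/30) + (1/10)(5/22) = 2/33.

2/33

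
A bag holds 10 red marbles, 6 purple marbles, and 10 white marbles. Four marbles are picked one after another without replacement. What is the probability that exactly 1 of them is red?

112/299

One ordering (red drawn first) has probability 10/26 × 16/25 × 15/24 × 14/23 = 33600/358800 = 28/299.
There are C(4,1) = 4 such orderings, each equally likely, so P = 4 × 28/299 = 112/299.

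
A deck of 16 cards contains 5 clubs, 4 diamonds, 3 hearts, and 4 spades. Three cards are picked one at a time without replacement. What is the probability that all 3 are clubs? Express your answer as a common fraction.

1/56

P(all clubs) = 5/16 × 4/15 × 3/14 = 60/3360 = 1/56.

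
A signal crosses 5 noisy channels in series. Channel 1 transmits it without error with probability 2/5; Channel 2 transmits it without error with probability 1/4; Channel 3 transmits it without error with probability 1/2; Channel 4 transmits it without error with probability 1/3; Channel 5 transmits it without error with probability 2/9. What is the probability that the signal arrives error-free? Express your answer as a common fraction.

1/270

Multiplying along the chain,
P = 2/5 × 1/4 × 1/2 × 1/3 × 2/9 = 4/1080 = 1/270.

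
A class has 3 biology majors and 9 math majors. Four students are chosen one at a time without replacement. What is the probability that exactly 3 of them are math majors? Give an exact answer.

One ordering (math majors drawn first) has probability 9/12 × 8/11 × 7/10 × 3/9 = 1512/11880 = 7/55.
There are C(4,3) = 4 such orderings, each equally likely, so P = 4 × 7/55 = 28/55.

28/55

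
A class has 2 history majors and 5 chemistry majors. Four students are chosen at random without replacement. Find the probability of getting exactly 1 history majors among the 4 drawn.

4/7

One ordering (a history major drawn first) has probability 2/7 × 5/6 × 4/5 × 3/4 = 120/840 = 1/7.
There are C(4,1) = 4 such orderings, each equally likely, so P = 4 × 1/7 = 4/7.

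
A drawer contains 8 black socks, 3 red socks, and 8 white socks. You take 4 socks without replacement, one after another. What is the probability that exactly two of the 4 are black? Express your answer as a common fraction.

One ordering (black drawn first) has probability 8/19 × 7/18 × 11/17 × 10/16 = 6160/93024 = 385/5814.
There are C(4,2) = 6 such orderings, each equally likely, so P = 6 × 385/5814 = 385/969.

385/969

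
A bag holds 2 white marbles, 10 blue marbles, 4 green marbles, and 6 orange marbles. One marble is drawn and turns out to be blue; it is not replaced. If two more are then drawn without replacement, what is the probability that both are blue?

6/35

With the first marble removed, 9 blue remain out of 21.
P = 9/21 × 8/20 = 72/420 = 6/35.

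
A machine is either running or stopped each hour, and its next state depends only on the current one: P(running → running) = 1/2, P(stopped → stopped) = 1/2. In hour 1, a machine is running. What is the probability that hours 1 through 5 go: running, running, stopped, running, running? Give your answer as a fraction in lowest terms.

Hour 1 is given. For each transition, use the conditional probability from the current state:
P(running | running) = 1/2; P(stopped | running) = 1/2; P(running | stopped) = 1/2; P(running | running) = 1/2.
P = 1/2 × 1/2 × 1/2 × 1/2 = 1/16.

1/16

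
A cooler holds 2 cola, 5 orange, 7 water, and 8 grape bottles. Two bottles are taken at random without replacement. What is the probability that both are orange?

P(every draw is orange) = 5/22 × 4/21 = 20/462 = 10/231.

10/231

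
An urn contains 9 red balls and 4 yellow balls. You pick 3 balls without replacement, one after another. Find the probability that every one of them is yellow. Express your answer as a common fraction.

P(every draw is yellow) = 4/13 × 3/12 × 2/11 = 24/1716 = 2/143.

2/143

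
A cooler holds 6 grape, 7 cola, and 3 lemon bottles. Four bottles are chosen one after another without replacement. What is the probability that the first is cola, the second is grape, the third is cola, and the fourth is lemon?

Each draw changes the counts, so multiply the conditional probabilities along the sequence:
P = 7/16 × 6/15 × 6/14 × 3/13 = 756/43680 = 9/520.

9/520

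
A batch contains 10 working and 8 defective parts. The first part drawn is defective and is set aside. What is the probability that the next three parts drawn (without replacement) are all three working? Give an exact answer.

3/17

After the first draw, 10 of the remaining 17 parts are working.
P = 10/17 × 9/16 × 8/15 = 720/4080 = 3/17.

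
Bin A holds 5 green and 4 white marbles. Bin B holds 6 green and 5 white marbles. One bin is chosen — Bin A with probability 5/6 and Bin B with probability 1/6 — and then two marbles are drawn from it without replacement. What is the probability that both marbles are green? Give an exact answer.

From Bin A: P(both green) = (5/9)(4/8) = 5/18.
From Bin B: P(both green) = (6/11)(5/10) = 3/11.
Total probability = (5/6)(5/18) + (1/6)(3/11) = 329/1188.

329/1188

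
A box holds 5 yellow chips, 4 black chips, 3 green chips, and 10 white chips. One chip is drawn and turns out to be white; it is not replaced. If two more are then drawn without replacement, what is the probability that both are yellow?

1/21

After the first draw, 5 of the remaining 21 chips are yellow.
P = 5/21 × 4/20 = 20/420 = 1/21.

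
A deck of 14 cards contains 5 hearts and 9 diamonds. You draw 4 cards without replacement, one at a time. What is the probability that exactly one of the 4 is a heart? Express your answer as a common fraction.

60/143

One ordering (a heart drawn first) has probability 5/14 × 9/13 × 8/12 × 7/11 = 2520/24024 = 15/143.
There are C(4,1) = 4 such orderings, each equally likely, so P = 4 × 15/143 = 60/143.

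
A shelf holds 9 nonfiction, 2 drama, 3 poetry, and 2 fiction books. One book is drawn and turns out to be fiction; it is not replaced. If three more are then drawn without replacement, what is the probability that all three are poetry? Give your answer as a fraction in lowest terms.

1/455

After the first draw, 3 of the remaining 15 books are poetry.
P = 3/15 × 2/14 × 1/13 = 6/2730 = 1/455.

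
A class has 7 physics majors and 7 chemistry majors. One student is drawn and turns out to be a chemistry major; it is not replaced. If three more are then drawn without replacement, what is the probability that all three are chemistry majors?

After the first draw, 6 of the remaining 13 students are chemistry majors.
P = 6/13 × 5/12 × 4/11 = 120/1716 = 10/143.

10/143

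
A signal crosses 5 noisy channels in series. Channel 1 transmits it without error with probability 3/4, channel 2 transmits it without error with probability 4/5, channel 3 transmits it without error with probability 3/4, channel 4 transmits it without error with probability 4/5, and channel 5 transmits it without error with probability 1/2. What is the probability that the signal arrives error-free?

Multiplying along the chain,
P = 3/4 × 4/5 × 3/4 × 4/5 × 1/2 = 144/800 = 9/50.

9/50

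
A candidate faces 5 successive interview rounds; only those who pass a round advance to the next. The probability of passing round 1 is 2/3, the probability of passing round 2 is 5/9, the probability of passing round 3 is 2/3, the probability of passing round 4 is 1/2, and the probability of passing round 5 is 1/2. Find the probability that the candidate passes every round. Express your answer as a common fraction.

The events are sequential, so multiply the conditional probabilities:
P = 2/3 × 5/9 × 2/3 × 1/2 × 1/2 = 20/324 = 5/81.

5/81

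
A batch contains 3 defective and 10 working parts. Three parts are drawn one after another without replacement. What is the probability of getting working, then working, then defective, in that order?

45/286

Each draw changes the counts, so multiply the conditional probabilities along the sequence:
P = 10/13 × 9/12 × 3/11 = 270/1716 = 45/286.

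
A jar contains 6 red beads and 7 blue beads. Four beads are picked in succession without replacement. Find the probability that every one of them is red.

3/143

P(all red) = 6/13 × 5/12 × 4/11 × 3/10 = 360/17160 = 3/143.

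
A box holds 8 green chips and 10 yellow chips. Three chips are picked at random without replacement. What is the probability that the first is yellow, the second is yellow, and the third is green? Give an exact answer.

5/34

Each draw changes the counts, so multiply the conditional probabilities along the sequence:
P = 10/18 × 9/17 × 8/16 = 720/4896 = 5/34.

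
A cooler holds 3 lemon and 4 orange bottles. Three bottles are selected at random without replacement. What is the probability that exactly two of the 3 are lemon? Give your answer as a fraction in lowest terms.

One ordering (lemon drawn first) has probability 3/7 × 2/6 × 4/5 = 24/210 = 4/35.
There are C(3,2) = 3 such orderings, each equally likely, so P = 3 × 4/35 = 12/35.

12/35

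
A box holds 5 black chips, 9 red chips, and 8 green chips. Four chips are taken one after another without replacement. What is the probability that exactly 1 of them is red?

234/665

One ordering (red drawn first) has probability 9/22 × 13/21 × 12/20 × 11/19 = 15444/175560 = 117/1330.
There are C(4,1) = 4 such orderings, each equally likely, so P = 4 × 117/1330 = 234/665.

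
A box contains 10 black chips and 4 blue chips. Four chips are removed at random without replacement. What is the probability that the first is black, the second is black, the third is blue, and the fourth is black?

Each draw changes the counts, so multiply the conditional probabilities along the sequence:
P = 10/14 × 9/13 × 4/12 × 8/11 = 2880/24024 = 120/1001.

120/1001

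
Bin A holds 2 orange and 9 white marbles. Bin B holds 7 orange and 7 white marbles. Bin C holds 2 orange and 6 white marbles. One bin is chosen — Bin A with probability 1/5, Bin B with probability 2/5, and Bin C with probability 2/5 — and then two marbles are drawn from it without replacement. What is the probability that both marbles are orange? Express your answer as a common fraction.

5517/50050

From Bin A: P(both orange) = (2/11)(1/10) = 1/55.
From Bin B: P(both orange) = (7/14)(6/13) = 3/13.
From Bin C: P(both orange) = (2/8)(1/7) = 1/28.
Total probability = (1/5)(1/55) + (2/5)(3/13) + (2/5)(1/28) = 5517/50050.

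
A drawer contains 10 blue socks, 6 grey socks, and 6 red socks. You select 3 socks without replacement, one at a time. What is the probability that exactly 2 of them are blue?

27/77

One ordering (blue drawn first) has probability 10/22 × 9/21 × 12/20 = 1080/9240 = 9/77.
There are C(3,2) = 3 such orderings, each equally likely, so P = 3 × 9/77 = 27/77.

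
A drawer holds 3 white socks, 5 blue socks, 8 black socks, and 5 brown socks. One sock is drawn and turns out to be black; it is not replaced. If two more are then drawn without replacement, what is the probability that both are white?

With the first sock removed, 3 white remain out of 20.
P = 3/20 × 2/19 = 6/380 = 3/190.

3/190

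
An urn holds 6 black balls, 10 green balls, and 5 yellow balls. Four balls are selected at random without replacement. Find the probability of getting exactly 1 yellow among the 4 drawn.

80/171

One ordering (yellow drawn first) has probability 5/21 × 16/20 × 15/19 × 14/18 = 16800/143640 = 20/171.
There are C(4,1) = 4 such orderings, each equally likely, so P = 4 × 20/171 = 80/171.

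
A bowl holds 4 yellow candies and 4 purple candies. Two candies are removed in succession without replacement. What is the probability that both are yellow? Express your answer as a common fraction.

3/14

P = 4/8 × 3/7 = 12/56 = 3/14.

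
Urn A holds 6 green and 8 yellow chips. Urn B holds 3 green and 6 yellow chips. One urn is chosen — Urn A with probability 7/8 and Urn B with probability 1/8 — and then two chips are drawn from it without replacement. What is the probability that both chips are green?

193/1248

From Urn A: P(both green) = (6/14)(5/13) = 15/91.
From Urn B: P(both green) = (3/9)(2/8) = 1/12.
Total probability = (7/8)(15/91) + (1/8)(1/12) = 193/1248.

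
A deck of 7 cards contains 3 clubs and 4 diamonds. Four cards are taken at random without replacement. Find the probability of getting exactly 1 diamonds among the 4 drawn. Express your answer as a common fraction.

One ordering (a diamond drawn first) has probability 4/7 × 3/6 × 2/5 × 1/4 = 24/840 = 1/35.
There are C(4,1) = 4 such orderings, each equally likely, so P = 4 × 1/35 = 4/35.

4/35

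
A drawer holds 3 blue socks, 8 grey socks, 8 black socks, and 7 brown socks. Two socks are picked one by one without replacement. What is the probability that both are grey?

28/325

P(all grey) = 8/26 × 7/25 = 56/650 = 28/325.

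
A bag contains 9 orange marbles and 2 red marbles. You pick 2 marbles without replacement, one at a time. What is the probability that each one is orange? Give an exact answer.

36/55

P = 9/11 × 8/10 = 72/110 = 36/55.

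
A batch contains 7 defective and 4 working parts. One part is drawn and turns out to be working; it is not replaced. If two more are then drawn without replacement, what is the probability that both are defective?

After the first draw, 7 of the remaining 10 parts are defective.
P = 7/10 × 6/9 = 42/90 = 7/15.

7/15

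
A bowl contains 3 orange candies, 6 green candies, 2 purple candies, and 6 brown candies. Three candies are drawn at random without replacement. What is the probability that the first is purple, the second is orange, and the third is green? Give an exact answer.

Multiply the probability of each draw given the previous ones:
P = 2/17 × 3/16 × 6/15 = 36/4080 = 3/340.

3/340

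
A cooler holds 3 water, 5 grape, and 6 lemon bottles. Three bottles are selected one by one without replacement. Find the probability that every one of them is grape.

P(every draw is grape) = 5/14 × 4/13 × 3/12 = 60/2184 = 5/182.

5/182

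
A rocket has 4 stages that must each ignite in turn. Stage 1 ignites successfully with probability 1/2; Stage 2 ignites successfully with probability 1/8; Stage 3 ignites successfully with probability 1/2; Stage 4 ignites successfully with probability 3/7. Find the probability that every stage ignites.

3/224

Multiplying along the chain,
P = 1/2 × 1/8 × 1/2 × 3/7 = 3/224.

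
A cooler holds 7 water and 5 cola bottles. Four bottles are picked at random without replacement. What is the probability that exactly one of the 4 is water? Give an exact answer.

14/99

One ordering (water drawn first) has probability 7/12 × 5/11 × 4/10 × 3/9 = 420/11880 = 7/198.
There are C(4,1) = 4 such orderings, each equally likely, so P = 4 × 7/198 = 14/99.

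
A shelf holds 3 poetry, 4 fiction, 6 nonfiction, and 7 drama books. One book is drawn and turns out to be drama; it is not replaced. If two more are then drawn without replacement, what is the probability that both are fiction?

2/57

With the first book removed, 4 fiction remain out of 19.
P = 4/19 × 3/18 = 12/342 = 2/57.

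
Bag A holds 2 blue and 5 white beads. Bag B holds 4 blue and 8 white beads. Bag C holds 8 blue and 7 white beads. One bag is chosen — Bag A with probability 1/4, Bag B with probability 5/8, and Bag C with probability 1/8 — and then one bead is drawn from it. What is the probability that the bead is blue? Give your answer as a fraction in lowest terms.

97/280

From Bag A: P(blue) = 2/7.
From Bag B: P(blue) = 4/12.
From Bag C: P(blue) = 8/15.
Total probability = (1/4)(2/7) + (5/8)(4/12) + (1/8)(8/15) = 97/280.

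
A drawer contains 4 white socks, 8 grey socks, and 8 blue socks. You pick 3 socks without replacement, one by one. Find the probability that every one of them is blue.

P = 8/20 × 7/19 × 6/18 = 336/6840 = 14/285.

14/285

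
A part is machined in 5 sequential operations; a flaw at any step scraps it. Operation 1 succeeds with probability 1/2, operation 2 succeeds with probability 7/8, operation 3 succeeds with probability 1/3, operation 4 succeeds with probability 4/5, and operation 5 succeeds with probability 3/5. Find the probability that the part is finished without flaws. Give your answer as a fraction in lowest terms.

The events are sequential, so multiply the conditional probabilities:
P = 1/2 × 7/8 × 1/3 × 4/5 × 3/5 = 84/1200 = 7/100.

7/100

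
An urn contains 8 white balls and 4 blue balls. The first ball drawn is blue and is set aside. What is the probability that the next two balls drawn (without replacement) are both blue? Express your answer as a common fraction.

After the first draw, 3 of the remaining 11 balls are blue.
P = 3/11 × 2/10 = 6/110 = 3/55.

3/55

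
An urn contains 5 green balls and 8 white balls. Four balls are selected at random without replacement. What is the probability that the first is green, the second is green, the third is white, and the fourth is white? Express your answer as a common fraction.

Each draw changes the counts, so multiply the conditional probabilities along the sequence:
P = 5/13 × 4/12 × 8/11 × 7/10 = 1120/17160 = 28/429.

28/429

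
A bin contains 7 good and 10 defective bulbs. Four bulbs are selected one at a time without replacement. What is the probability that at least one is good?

31/34

P(no good) = 10/17 × 9/16 × 8/15 × 7/14 = 5040/57120 = 3/34.
P(at least one) = 1 − 3/34 = 31/34.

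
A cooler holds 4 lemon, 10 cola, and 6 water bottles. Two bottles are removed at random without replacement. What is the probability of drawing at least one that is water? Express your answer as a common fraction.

P(no water) = 14/20 × 13/19 = 182/380 = 91/190.
P(at least one) = 1 − 91/190 = 99/190.

99/190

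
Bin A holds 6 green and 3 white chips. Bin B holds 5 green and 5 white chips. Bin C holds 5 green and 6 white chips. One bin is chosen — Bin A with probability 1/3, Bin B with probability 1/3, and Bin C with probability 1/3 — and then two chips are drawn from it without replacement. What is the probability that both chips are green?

From Bin A: P(both green) = (6/9)(5/8) = 5/12.
From Bin B: P(both green) = (5/10)(4/9) = 2/9.
From Bin C: P(both green) = (5/11)(4/10) = 2/11.
Total probability = (1/3)(5/12) + (1/3)(2/9) + (1/3)(2/11) = 325/1188.

325/1188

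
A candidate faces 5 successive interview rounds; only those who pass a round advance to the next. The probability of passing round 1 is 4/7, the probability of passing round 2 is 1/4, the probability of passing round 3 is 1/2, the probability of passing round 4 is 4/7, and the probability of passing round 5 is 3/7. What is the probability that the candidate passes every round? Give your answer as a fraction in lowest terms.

6/343

The events are sequential, so multiply the conditional probabilities:
P = 4/7 × 1/4 × 1/2 × 4/7 × 3/7 = 48/2744 = 6/343.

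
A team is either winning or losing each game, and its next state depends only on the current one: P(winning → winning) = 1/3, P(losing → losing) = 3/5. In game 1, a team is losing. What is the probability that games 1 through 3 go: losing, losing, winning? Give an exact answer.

Game 1 is given. For each transition, use the conditional probability from the current state:
P(losing | losing) = 3/5; P(winning | losing) = 2/5.
P = 3/5 × 2/5 = 6/25.

6/25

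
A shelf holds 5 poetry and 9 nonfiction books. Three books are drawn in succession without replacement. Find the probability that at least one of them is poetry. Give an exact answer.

P(no poetry) = 9/14 × 8/13 × 7/12 = 504/2184 = 3/13.
P(at least one) = 1 − 3/13 = 10/13.

10/13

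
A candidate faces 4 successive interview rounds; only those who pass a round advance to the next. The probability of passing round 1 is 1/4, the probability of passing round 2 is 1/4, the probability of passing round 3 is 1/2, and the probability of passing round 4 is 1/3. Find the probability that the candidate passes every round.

1/96

Multiplying along the chain,
P = 1/4 × 1/4 × 1/2 × 1/3 = 1/96.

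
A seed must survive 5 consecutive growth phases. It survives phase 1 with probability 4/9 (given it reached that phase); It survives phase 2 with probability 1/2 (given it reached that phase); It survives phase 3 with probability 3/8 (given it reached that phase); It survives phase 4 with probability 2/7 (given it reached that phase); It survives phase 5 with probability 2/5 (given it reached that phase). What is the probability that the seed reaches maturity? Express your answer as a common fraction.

Each stage is reached only if all earlier stages succeed, so
P = 4/9 × 1/2 × 3/8 × 2/7 × 2/5 = 48/5040 = 1/105.

1/105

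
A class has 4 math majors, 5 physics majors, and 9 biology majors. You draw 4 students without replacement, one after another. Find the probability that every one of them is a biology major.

P(every draw is a biology major) = 9/18 × 8/17 × 7/16 × 6/15 = 3024/73440 = 7/170.

7/170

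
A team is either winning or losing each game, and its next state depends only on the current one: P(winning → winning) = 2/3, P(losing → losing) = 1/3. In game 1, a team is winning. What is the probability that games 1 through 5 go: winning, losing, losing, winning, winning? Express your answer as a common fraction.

4/81

Game 1 is given. For each transition, use the conditional probability from the current state:
P(losing | winning) = 1/3; P(losing | losing) = 1/3; P(winning | losing) = 2/3; P(winning | winning) = 2/3.
P = 1/3 × 1/3 × 2/3 × 2/3 = 4/81.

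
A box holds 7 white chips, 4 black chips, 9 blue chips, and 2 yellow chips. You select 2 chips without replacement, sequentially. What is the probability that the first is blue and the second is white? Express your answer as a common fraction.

Multiply the probability of each draw given the previous ones:
P = 9/22 × 7/21 = 63/462 = 3/22.

3/22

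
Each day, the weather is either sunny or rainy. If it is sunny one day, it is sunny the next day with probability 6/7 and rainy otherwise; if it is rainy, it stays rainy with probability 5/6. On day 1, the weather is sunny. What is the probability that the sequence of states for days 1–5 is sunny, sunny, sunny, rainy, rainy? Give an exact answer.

Day 1 is given. For each transition, use the conditional probability from the current state:
P(sunny | sunny) = 6/7; P(sunny | sunny) = 6/7; P(rainy | sunny) = 1/7; P(rainy | rainy) = 5/6.
P = 6/7 × 6/7 × 1/7 × 5/6 = 180/2058 = 30/343.

30/343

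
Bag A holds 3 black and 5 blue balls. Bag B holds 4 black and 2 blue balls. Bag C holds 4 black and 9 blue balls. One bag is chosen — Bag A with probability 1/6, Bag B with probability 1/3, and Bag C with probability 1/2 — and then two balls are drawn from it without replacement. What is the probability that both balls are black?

2071/10920

From Bag A: P(both black) = (3/8)(2/7) = 3/28.
From Bag B: P(both black) = (4/6)(3/5) = 2/5.
From Bag C: P(both black) = (4/13)(3/12) = 1/13.
Total probability = (1/6)(3/28) + (1/3)(2/5) + (1/2)(1/13) = 2071/10920.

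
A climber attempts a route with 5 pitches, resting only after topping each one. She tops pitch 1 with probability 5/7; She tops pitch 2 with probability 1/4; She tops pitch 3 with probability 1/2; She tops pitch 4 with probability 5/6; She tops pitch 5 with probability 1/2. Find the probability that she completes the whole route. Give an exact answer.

25/672

The events are sequential, so multiply the conditional probabilities:
P = 5/7 × 1/4 × 1/2 × 5/6 × 1/2 = 25/672.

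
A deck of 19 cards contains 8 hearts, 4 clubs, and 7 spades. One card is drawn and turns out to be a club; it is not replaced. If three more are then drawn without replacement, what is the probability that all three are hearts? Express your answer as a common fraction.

After the first draw, 8 of the remaining 18 cards are hearts.
P = 8/18 × 7/17 × 6/16 = 336/4896 = 7/102.

7/102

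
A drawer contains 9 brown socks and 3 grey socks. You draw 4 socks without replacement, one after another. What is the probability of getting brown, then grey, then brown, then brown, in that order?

7/55

Each draw changes the counts, so multiply the conditional probabilities along the sequence:
P = 9/12 × 3/11 × 8/10 × 7/9 = 1512/11880 = 7/55.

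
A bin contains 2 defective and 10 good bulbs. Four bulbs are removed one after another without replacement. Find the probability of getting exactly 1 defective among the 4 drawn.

16/33

One ordering (defective drawn first) has probability 2/12 × 10/11 × 9/10 × 8/9 = 1440/11880 = 4/33.
There are C(4,1) = 4 such orderings, each equally likely, so P = 4 × 4/33 = 16/33.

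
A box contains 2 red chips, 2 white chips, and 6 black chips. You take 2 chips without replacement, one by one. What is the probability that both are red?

1/45

P(all red) = 2/10 × 1/9 = 2/90 = 1/45.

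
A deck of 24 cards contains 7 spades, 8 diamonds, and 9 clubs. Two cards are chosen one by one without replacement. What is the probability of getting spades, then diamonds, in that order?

Chain rule:
P = 7/24 × 8/23 = 56/552 = 7/69.

7/69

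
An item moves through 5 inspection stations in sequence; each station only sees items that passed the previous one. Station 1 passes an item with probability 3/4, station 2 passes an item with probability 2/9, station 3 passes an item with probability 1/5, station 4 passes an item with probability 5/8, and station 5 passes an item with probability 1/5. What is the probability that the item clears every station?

1/240

Each stage is reached only if all earlier stages succeed, so
P = 3/4 × 2/9 × 1/5 × 5/8 × 1/5 = 30/7200 = 1/240.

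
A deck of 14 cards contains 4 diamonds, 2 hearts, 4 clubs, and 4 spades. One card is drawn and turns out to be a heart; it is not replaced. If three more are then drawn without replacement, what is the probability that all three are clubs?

2/143

With the first card removed, 4 clubs remain out of 13.
P = 4/13 × 3/12 × 2/11 = 24/1716 = 2/143.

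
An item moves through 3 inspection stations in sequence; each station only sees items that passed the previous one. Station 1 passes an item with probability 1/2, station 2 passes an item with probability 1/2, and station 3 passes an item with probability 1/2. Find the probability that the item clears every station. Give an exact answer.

1/8

The events are sequential, so multiply the conditional probabilities:
P = 1/2 × 1/2 × 1/2 = 1/8.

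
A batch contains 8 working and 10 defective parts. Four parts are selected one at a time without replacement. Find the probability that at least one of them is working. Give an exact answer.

P(no working) = 10/18 × 9/17 × 8/16 × 7/15 = 5040/73440 = 7/102.
P(at least one) = 1 − 7/102 = 95/102.

95/102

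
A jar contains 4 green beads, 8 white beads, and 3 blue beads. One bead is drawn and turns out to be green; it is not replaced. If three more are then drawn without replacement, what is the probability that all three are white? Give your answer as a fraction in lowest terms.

2/13

With the first bead removed, 8 white remain out of 14.
P = 8/14 × 7/13 × 6/12 = 336/2184 = 2/13.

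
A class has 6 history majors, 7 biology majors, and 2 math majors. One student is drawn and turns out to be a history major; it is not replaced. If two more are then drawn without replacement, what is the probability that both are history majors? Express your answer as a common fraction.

10/91

After the first draw, 5 of the remaining 14 students are history majors.
P = 5/14 × 4/13 = 20/182 = 10/91.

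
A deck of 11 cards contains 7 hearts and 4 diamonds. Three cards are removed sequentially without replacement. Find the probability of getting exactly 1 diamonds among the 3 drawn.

One ordering (a diamond drawn first) has probability 4/11 × 7/10 × 6/9 = 168/990 = 28/165.
There are C(3,1) = 3 such orderings, each equally likely, so P = 3 × 28/165 = 28/55.

28/55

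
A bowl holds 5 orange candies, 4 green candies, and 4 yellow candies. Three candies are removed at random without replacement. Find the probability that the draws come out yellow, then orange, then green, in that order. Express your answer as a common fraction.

Each draw changes the counts, so multiply the conditional probabilities along the sequence:
P = 4/13 × 5/12 × 4/11 = 80/1716 = 20/429.

20/429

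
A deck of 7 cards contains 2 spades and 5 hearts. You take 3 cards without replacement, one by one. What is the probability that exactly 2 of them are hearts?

4/7

One ordering (hearts drawn first) has probability 5/7 × 4/6 × 2/5 = 40/210 = 4/21.
There are C(3,2) = 3 such orderings, each equally likely, so P = 3 × 4/21 = 4/7.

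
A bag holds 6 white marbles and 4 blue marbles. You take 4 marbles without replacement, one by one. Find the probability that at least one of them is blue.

P(no blue) = 6/10 × 5/9 × 4/8 × 3/7 = 360/5040 = 1/14.
P(at least one) = 1 − 1/14 = 13/14.

13/14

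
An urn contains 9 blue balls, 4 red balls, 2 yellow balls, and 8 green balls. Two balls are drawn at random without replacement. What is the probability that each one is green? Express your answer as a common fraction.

28/253

P(every draw is green) = 8/23 × 7/22 = 56/506 = 28/253.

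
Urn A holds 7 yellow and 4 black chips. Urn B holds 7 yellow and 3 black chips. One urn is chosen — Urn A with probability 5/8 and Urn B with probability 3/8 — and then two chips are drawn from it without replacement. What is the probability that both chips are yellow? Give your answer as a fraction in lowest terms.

From Urn A: P(both yellow) = (7/11)(6/10) = 21/55.
From Urn B: P(both yellow) = (7/10)(6/9) = 7/15.
Total probability = (5/8)(21/55) + (3/8)(7/15) = 91/220.

91/220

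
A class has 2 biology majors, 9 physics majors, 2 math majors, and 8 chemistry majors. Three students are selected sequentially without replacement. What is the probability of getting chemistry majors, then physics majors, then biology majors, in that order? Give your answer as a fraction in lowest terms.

Each draw changes the counts, so multiply the conditional probabilities along the sequence:
P = 8/21 × 9/20 × 2/19 = 144/7980 = 12/665.

12/665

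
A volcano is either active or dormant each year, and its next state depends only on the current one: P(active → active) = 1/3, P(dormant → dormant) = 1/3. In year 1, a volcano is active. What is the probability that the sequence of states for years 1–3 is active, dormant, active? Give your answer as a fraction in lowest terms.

4/9

Year 1 is given. For each transition, use the conditional probability from the current state:
P(dormant | active) = 2/3; P(active | dormant) = 2/3.
P = 2/3 × 2/3 = 4/9.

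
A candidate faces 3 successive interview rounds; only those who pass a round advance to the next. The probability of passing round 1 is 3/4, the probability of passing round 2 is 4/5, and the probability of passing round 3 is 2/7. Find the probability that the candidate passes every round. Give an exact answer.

6/35

The events are sequential, so multiply the conditional probabilities:
P = 3/4 × 4/5 × 2/7 = 24/140 = 6/35.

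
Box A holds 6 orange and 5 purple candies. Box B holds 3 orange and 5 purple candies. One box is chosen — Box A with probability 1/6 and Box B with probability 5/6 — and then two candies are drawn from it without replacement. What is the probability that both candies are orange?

From Box A: P(both orange) = (6/11)(5/10) = 3/11.
From Box B: P(both orange) = (3/8)(2/7) = 3/28.
Total probability = (1/6)(3/11) + (5/6)(3/28) = 83/616.

83/616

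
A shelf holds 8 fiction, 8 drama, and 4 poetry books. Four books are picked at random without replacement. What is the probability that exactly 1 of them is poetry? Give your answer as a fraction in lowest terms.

448/969

One ordering (poetry drawn first) has probability 4/20 × 16/19 × 15/18 × 14/17 = 13440/116280 = 112/969.
There are C(4,1) = 4 such orderings, each equally likely, so P = 4 × 112/969 = 448/969.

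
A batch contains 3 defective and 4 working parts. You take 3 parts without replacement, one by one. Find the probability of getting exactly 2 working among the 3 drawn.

One ordering (working drawn first) has probability 4/7 × 3/6 × 3/5 = 36/210 = 6/35.
There are C(3,2) = 3 such orderings, each equally likely, so P = 3 × 6/35 = 18/35.

18/35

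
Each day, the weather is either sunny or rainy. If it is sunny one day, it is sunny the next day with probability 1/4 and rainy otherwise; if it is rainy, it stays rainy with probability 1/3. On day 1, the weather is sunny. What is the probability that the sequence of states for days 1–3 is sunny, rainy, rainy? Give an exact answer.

Day 1 is given. For each transition, use the conditional probability from the current state:
P(rainy | sunny) = 3/4; P(rainy | rainy) = 1/3.
P = 3/4 × 1/3 = 3/12 = 1/4.

1/4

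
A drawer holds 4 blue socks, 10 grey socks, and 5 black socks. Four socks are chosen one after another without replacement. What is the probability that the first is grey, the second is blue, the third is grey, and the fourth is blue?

15/1292

Each draw changes the counts, so multiply the conditional probabilities along the sequence:
P = 10/19 × 4/18 × 9/17 × 3/16 = 1080/93024 = 15/1292.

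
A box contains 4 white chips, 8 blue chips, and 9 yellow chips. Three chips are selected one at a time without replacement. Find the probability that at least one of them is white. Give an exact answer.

65/133

P(no white) = 17/21 × 16/20 × 15/19 = 4080/7980 = 68/133.
P(at least one) = 1 − 68/133 = 65/133.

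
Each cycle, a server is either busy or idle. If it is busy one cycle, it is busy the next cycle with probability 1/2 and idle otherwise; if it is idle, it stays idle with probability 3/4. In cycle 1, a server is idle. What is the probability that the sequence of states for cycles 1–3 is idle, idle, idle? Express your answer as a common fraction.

Cycle 1 is given. For each transition, use the conditional probability from the current state:
P(idle | idle) = 3/4; P(idle | idle) = 3/4.
P = 3/4 × 3/4 = 9/16.

9/16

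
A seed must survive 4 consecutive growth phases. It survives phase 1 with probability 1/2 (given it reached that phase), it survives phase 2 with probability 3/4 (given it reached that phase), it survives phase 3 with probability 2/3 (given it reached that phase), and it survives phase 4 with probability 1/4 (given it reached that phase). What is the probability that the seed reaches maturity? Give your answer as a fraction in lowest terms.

1/16

Multiplying along the chain,
P = 1/2 × 3/4 × 2/3 × 1/4 = 6/96 = 1/16.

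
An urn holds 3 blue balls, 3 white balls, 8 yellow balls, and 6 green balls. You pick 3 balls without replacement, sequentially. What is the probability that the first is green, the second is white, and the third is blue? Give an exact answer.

3/380

Multiply the probability of each draw given the previous ones:
P = 6/20 × 3/19 × 3/18 = 54/6840 = 3/380.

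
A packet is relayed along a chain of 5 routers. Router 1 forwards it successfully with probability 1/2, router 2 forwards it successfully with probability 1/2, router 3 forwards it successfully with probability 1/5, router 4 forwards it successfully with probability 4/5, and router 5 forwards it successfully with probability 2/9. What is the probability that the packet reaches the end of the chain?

Multiplying along the chain,
P = 1/2 × 1/2 × 1/5 × 4/5 × 2/9 = 8/900 = 2/225.

2/225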